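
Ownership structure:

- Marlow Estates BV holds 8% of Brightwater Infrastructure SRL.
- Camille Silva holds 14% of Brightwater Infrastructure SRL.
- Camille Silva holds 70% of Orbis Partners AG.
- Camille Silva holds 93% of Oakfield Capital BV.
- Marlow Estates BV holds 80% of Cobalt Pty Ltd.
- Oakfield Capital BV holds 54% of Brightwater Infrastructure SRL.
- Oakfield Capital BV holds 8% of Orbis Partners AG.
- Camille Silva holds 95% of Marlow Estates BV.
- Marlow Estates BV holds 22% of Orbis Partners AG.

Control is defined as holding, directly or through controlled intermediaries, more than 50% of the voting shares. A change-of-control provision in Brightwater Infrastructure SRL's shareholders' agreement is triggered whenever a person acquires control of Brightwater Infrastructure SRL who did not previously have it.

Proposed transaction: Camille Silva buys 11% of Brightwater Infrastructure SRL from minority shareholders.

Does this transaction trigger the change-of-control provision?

The purchase changes only Camille's holdings, so Camille is the only person who could newly come to control Brightwater.
Camille holds 95% of Marlow, so Camille controls Marlow.
Camille holds 93% of Oakfield, so Camille controls Oakfield.
Oakfield and Camille and Marlow together hold 54% + 14% + 8% = 76% of Brightwater, so Camille controls Brightwater.
So Camille already controls Brightwater before the transaction.
After the purchase, Camille's direct stake in Brightwater rises to 14% + 11% = 25%.
Camille controlled Brightwater already, so this is not a new person acquiring control; every other person's position is unchanged or reduced.
No new person acquires control, so the clause is not triggered.

No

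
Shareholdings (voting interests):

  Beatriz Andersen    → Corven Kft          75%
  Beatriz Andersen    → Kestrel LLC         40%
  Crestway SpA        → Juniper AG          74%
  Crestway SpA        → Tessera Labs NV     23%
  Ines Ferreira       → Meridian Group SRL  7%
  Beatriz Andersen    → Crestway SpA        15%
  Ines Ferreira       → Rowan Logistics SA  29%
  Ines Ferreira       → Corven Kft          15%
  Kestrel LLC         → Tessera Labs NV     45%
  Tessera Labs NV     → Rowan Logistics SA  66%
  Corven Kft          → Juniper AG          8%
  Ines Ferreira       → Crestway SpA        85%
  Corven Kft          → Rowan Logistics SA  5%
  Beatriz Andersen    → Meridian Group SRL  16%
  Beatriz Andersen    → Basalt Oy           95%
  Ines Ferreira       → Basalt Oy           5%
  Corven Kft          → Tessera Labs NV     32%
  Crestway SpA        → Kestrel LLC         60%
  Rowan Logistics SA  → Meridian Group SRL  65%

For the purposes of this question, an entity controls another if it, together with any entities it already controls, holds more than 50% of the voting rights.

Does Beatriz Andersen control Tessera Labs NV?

Beatriz holds 75% of Corven, so Beatriz controls Corven.
Beatriz holds 95% of Basalt, so Beatriz controls Basalt.
In Tessera, Beatriz's side holds only 32%, not > 50%.
So Beatriz does not control Tessera.

No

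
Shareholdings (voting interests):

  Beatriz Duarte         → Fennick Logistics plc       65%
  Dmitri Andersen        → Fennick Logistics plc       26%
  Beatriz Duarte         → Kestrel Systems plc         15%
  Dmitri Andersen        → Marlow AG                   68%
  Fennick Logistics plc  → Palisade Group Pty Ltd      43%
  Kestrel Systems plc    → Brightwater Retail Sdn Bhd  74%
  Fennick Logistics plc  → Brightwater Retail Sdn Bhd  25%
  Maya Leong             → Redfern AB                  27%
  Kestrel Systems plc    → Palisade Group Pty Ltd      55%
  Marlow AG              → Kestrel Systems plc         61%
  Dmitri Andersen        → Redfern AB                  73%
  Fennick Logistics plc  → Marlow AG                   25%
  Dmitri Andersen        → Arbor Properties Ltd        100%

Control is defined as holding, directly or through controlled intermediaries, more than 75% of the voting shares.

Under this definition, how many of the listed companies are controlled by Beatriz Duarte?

0

Beatriz's largest direct stake is 65% in Fennick, which does not meet the threshold.
Beatriz controls 0 companies.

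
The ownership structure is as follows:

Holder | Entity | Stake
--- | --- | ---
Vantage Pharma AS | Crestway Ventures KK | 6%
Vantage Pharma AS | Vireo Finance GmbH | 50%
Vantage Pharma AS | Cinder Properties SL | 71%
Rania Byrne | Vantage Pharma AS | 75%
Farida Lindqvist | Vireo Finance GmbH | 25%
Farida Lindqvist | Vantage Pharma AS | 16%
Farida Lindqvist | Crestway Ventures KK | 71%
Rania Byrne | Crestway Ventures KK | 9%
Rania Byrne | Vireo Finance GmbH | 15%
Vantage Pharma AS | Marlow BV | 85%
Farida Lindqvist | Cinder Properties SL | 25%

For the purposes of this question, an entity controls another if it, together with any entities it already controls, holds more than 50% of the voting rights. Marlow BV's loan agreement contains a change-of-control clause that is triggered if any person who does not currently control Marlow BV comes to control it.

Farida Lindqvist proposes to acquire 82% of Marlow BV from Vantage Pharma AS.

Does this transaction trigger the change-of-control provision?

The purchase adds only to Farida's holdings (Vantage's stake shrinks), so Farida is the only person who could newly come to control Marlow.
Farida holds 71% of Crestway, so Farida controls Crestway.
Neither Farida nor any entity Farida controls holds any voting interest in Marlow.
So before the transaction, Farida does not control Marlow.
After the purchase, Farida holds 82% of Marlow directly, and Vantage's stake falls to 3%.
Farida holds 82% of Marlow, so Farida controls Marlow.
Farida did not control Marlow before and does after, so the clause is triggered.

Yes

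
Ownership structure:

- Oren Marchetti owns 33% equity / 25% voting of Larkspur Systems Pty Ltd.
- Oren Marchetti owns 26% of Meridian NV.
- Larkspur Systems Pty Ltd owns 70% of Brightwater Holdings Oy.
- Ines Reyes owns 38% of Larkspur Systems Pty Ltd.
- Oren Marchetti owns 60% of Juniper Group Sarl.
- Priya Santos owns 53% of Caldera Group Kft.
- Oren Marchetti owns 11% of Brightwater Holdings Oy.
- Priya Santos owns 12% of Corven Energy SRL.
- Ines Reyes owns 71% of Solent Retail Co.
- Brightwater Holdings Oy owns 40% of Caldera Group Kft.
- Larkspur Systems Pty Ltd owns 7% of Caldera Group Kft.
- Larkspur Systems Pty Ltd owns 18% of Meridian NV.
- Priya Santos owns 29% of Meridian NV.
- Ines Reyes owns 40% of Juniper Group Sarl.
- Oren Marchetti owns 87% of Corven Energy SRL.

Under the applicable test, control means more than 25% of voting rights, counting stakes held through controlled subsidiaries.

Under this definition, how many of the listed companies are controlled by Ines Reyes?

Ines holds 71% of Solent, so Ines controls Solent.
Ines holds 38% of Larkspur, so Ines controls Larkspur.
Ines holds 40% of Juniper, so Ines controls Juniper.
Larkspur holds 70% of Brightwater, so Ines controls Brightwater.
Larkspur and Brightwater together hold 7% + 40% = 47% of Caldera, so Ines controls Caldera.
No other company's threshold is met.
Ines controls 5 companies.

5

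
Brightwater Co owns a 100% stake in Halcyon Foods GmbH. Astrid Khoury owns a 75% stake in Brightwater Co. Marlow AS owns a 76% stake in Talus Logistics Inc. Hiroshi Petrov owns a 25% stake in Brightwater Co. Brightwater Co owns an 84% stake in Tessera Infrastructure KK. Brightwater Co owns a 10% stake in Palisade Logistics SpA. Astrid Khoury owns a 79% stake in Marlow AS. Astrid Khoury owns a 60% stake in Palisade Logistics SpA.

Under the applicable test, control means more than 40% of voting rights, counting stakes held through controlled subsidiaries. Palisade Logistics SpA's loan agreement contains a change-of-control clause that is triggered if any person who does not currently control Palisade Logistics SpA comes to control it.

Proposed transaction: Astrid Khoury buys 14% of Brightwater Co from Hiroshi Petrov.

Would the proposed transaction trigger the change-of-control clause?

The purchase adds only to Astrid's holdings (Hiroshi's stake shrinks), so Astrid is the only person who could newly come to control Palisade.
Astrid holds 75% of Brightwater, so Astrid controls Brightwater.
Astrid and Brightwater together hold 60% + 10% = 70% of Palisade, so Astrid controls Palisade.
So Astrid already controls Palisade before the transaction.
After the purchase, Astrid's direct stake in Brightwater rises to 75% + 14% = 89%, and Hiroshi's stake falls to 11%.
Astrid controlled Palisade already, so this is not a new person acquiring control; every other person's position is unchanged or reduced.
No new person acquires control, so the clause is not triggered.

No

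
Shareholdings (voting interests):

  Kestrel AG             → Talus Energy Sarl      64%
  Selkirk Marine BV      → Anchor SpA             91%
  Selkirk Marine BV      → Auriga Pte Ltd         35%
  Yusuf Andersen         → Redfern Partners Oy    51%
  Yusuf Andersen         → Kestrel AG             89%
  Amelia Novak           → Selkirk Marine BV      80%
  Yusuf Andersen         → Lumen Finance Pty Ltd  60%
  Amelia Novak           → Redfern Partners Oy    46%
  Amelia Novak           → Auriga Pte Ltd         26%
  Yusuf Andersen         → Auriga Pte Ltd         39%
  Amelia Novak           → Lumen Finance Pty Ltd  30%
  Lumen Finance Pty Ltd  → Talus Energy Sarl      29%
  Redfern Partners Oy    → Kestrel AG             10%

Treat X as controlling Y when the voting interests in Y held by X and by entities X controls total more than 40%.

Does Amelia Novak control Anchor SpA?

Yes

Amelia holds 80% of Selkirk, so Amelia controls Selkirk.
Selkirk holds 91% of Anchor, so Amelia controls Anchor.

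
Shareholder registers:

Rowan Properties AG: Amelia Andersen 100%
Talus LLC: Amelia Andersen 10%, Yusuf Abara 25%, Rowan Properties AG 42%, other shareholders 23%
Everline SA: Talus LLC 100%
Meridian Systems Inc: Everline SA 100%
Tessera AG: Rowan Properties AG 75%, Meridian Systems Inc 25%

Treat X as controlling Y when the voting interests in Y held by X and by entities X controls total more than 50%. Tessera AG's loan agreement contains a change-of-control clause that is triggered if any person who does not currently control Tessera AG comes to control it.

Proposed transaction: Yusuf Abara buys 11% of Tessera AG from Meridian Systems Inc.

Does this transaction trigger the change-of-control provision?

The purchase adds only to Yusuf's holdings (Meridian's stake shrinks), so Yusuf is the only person who could newly come to control Tessera.
Yusuf's largest direct stake is 25% in Talus, which does not meet the threshold, so Yusuf controls no company.
Neither Yusuf nor any entity Yusuf controls holds any voting interest in Tessera.
So before the transaction, Yusuf does not control Tessera.
After the purchase, Yusuf holds 11% of Tessera directly, and Meridian's stake falls to 14%.
After the transaction, Yusuf's side holds 11% of Tessera, not > 50%, so Yusuf still does not control Tessera.
No new person acquires control, so the clause is not triggered.

No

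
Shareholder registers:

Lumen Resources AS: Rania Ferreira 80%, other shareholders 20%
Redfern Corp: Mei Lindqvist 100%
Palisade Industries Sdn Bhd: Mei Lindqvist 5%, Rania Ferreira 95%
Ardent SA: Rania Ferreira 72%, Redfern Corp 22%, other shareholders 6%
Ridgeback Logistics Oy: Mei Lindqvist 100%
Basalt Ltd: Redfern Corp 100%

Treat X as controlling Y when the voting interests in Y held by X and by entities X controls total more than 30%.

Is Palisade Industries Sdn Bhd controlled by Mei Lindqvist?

Mei holds 100% of Redfern, so Mei controls Redfern.
Mei holds 100% of Ridgeback, so Mei controls Ridgeback.
Redfern holds 100% of Basalt, so Mei controls Basalt.
In Palisade, Mei's side holds only 5%, not > 30%.
So Mei does not control Palisade.

No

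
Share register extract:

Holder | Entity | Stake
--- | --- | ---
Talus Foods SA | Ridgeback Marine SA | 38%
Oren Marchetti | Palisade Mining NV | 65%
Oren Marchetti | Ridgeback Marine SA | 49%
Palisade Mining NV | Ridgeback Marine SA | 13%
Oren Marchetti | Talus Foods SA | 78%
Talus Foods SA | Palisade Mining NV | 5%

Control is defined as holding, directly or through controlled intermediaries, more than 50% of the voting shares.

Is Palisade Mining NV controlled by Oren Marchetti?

Oren holds 78% of Talus, so Oren controls Talus.
Talus and Oren together hold 5% + 65% = 70% of Palisade, so Oren controls Palisade.

Yes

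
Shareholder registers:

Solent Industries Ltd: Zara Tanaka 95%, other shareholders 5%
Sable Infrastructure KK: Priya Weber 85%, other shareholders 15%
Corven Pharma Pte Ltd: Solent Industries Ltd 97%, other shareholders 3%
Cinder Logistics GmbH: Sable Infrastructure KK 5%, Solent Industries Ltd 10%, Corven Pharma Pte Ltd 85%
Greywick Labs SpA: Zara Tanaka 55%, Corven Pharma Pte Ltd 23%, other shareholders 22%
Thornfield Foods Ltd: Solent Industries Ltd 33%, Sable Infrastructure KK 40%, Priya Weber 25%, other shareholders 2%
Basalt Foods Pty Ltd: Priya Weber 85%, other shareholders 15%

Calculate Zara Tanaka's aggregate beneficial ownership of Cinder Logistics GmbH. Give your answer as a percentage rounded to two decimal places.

Zara reaches Cinder along 2 paths.
Via Solent: 95% × 10% = 9.5%.
Via Solent → Corven: 95% × 97% × 85% = 78.3275%.
Total: 9.5% + 78.3275% = 87.8275%.
Rounded: 87.83%.

87.83%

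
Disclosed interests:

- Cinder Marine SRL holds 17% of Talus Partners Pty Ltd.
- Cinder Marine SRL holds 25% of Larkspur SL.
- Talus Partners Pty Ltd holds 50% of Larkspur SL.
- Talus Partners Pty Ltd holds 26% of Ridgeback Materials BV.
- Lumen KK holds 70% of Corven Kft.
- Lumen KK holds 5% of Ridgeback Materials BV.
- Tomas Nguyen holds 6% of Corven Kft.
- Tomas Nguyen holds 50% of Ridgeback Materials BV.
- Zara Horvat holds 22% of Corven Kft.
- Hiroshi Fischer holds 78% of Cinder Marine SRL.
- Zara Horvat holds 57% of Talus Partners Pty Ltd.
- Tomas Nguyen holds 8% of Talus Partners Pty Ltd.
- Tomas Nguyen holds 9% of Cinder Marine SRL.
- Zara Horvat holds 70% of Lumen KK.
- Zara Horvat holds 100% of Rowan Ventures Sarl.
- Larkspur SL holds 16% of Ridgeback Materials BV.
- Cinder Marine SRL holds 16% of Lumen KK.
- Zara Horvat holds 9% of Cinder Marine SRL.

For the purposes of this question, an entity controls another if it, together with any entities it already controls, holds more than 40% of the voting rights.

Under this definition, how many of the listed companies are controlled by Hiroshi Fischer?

1

Hiroshi holds 78% of Cinder, so Hiroshi controls Cinder.
No other company's threshold is met.
Hiroshi controls 1 company.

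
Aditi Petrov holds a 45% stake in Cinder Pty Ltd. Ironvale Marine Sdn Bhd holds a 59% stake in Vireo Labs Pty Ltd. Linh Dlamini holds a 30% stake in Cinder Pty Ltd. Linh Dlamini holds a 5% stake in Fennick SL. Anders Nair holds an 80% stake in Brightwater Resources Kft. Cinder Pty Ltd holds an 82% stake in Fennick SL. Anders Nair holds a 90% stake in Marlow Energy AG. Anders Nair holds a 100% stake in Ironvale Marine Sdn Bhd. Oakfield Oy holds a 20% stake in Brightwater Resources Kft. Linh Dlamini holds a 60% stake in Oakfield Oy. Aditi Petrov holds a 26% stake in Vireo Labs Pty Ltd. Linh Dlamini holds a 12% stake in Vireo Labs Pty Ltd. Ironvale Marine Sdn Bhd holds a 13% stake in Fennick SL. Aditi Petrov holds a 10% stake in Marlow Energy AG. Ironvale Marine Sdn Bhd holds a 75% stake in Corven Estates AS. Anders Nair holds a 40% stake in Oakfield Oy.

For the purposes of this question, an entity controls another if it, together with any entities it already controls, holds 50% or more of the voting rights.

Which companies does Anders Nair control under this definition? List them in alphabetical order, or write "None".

Brightwater Resources Kft, Corven Estates AS, Ironvale Marine Sdn Bhd, Marlow Energy AG, Vireo Labs Pty Ltd

Anders holds 100% of Ironvale, so Anders controls Ironvale.
Ironvale holds 59% of Vireo, so Anders controls Vireo.
Anders holds 90% of Marlow, so Anders controls Marlow.
Anders holds 80% of Brightwater, so Anders controls Brightwater.
Ironvale holds 75% of Corven, so Anders controls Corven.
No other company's threshold is met.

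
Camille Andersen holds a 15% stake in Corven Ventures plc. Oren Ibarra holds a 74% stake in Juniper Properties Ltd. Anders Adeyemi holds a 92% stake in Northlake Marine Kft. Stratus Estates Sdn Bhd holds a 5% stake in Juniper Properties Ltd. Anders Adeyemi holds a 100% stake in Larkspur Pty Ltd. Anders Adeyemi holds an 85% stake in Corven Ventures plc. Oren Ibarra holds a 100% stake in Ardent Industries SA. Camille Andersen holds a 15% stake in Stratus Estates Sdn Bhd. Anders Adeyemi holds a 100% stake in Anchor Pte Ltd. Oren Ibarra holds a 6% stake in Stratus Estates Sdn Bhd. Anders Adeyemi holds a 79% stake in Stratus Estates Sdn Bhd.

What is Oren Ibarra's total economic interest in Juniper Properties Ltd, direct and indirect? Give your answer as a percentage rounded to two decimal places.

Oren reaches Juniper along 2 paths.
Via Stratus: 6% × 5% = 0.3%.
Direct stake: 74% = 74%.
Total: 0.3% + 74% = 74.3%.
Rounded: 74.30%.

74.30%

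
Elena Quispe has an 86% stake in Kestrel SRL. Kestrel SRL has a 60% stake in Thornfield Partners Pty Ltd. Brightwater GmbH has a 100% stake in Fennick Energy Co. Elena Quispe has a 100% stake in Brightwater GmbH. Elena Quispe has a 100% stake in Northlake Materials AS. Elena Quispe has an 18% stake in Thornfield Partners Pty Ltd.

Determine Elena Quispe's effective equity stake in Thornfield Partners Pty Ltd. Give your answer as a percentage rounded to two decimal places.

Elena reaches Thornfield along 2 paths.
Via Kestrel: 86% × 60% = 51.6%.
Direct stake: 18% = 18%.
Total: 51.6% + 18% = 69.6%.
Rounded: 69.60%.

69.60%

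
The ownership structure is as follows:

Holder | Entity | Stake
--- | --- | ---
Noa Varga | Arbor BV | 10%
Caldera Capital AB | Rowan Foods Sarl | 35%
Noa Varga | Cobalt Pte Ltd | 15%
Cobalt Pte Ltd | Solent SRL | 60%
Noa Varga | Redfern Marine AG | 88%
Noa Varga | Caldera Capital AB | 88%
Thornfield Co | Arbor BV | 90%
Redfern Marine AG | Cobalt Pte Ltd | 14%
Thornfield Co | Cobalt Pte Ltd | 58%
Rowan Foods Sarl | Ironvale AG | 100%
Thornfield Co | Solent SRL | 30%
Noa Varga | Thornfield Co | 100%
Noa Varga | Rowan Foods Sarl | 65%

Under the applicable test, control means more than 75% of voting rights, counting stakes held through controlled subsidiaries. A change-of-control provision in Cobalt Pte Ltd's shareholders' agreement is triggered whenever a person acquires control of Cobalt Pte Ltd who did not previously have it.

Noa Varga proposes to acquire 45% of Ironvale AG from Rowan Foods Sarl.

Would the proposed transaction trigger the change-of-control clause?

No

The purchase adds only to Noa's holdings (Rowan's stake shrinks), so Noa is the only person who could newly come to control Cobalt.
Noa holds 100% of Thornfield, so Noa controls Thornfield.
Noa holds 88% of Redfern, so Noa controls Redfern.
Redfern and Noa and Thornfield together hold 14% + 15% + 58% = 87% of Cobalt, so Noa controls Cobalt.
So Noa already controls Cobalt before the transaction.
After the purchase, Noa holds 45% of Ironvale directly, and Rowan's stake falls to 55%.
Noa controlled Cobalt already, so this is not a new person acquiring control; every other person's position is unchanged or reduced.
No new person acquires control, so the clause is not triggered.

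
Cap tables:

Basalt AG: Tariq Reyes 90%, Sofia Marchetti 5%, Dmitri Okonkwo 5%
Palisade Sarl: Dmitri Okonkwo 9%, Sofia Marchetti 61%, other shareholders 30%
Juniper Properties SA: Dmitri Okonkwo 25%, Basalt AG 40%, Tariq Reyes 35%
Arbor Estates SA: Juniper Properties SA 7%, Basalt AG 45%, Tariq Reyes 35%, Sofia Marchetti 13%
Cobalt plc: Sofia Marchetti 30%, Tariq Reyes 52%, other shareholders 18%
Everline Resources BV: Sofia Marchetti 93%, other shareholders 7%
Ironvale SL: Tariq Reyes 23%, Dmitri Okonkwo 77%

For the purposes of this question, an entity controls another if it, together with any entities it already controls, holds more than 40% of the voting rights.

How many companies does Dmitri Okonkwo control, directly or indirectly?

1

Dmitri holds 77% of Ironvale, so Dmitri controls Ironvale.
No other company's threshold is met.
Dmitri controls 1 company.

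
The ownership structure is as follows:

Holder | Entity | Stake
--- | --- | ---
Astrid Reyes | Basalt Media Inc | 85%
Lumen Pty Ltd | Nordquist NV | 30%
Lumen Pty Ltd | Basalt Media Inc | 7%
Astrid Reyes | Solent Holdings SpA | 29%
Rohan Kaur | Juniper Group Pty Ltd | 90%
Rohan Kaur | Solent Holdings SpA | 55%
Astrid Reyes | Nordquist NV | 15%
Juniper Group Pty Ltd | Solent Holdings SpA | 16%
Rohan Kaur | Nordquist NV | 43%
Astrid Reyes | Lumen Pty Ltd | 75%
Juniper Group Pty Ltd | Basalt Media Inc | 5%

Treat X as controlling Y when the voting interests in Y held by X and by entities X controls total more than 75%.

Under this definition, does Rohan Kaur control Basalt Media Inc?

No

Rohan holds 90% of Juniper, so Rohan controls Juniper.
In Basalt, Rohan's side holds only 5%, not > 75%.
So Rohan does not control Basalt.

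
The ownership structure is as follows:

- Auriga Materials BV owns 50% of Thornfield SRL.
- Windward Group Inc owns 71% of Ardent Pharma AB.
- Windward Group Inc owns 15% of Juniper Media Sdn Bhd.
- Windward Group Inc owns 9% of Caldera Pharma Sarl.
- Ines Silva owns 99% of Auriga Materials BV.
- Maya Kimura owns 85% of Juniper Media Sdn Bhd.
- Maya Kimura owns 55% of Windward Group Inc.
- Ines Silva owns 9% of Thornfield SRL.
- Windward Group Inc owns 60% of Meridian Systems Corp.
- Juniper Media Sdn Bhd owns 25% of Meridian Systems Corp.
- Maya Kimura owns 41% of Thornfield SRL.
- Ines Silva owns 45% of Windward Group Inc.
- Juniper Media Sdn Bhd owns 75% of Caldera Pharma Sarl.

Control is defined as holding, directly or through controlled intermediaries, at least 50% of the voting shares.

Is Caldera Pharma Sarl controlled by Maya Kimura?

Maya holds 55% of Windward, so Maya controls Windward.
Maya and Windward together hold 85% + 15% = 100% of Juniper, so Maya controls Juniper.
Windward and Juniper together hold 9% + 75% = 84% of Caldera, so Maya controls Caldera.

Yes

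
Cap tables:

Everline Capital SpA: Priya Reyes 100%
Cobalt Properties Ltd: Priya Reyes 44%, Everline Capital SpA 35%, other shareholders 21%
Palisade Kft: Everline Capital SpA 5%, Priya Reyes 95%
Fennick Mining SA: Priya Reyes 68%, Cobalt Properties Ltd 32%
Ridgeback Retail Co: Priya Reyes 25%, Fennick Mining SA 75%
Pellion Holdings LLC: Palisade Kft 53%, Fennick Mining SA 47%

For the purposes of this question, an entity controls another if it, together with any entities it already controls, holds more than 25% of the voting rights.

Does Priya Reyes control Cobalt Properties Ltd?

Priya holds 100% of Everline, so Priya controls Everline.
Priya and Everline together hold 44% + 35% = 79% of Cobalt, so Priya controls Cobalt.

Yes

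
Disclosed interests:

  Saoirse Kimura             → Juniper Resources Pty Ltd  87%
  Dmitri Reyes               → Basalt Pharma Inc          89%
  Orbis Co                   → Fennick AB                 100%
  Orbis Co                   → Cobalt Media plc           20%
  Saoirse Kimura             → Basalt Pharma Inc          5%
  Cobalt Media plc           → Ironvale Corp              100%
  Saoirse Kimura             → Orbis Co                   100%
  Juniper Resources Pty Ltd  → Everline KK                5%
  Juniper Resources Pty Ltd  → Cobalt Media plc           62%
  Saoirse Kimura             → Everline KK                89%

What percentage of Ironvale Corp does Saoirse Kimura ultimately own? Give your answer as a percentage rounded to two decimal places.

73.94%

Saoirse reaches Ironvale along 2 paths.
Via Orbis → Cobalt: 100% × 20% × 100% = 20%.
Via Juniper → Cobalt: 87% × 62% × 100% = 53.94%.
Total: 20% + 53.94% = 73.94%.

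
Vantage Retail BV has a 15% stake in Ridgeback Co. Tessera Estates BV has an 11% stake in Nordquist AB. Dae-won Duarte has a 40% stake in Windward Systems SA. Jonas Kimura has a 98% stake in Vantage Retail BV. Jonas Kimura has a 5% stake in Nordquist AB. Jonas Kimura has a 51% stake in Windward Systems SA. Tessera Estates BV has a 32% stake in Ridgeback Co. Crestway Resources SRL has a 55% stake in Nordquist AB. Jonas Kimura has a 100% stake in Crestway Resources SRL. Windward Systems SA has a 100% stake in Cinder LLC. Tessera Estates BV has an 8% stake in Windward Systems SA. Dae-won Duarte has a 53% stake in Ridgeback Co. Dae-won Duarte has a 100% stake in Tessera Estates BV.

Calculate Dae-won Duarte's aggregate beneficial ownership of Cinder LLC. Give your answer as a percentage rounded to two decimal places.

48.00%

Dae-won reaches Cinder along 2 paths.
Via Windward: 40% × 100% = 40%.
Via Tessera → Windward: 100% × 8% × 100% = 8%.
Total: 40% + 8% = 48%.
Rounded: 48.00%.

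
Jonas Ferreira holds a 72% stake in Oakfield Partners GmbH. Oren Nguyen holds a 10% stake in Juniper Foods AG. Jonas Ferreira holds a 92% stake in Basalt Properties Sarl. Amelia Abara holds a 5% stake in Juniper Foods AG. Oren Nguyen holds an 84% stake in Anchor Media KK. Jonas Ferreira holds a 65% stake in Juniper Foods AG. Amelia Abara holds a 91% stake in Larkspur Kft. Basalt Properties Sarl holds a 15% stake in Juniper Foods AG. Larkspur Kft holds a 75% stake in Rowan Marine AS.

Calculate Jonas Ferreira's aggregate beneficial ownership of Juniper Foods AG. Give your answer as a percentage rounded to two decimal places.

Jonas reaches Juniper along 2 paths.
Direct stake: 65% = 65%.
Via Basalt: 92% × 15% = 13.8%.
Total: 65% + 13.8% = 78.8%.
Rounded: 78.80%.

78.80%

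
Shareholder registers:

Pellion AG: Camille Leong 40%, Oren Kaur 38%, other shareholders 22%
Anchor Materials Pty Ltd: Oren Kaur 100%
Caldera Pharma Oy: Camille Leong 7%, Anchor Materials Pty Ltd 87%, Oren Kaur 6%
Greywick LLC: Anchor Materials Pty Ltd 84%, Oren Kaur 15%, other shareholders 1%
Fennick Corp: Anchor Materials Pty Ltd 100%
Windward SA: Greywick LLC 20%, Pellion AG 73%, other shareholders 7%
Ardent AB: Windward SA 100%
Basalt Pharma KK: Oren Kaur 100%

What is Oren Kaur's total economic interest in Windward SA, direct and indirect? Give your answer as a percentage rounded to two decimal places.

47.54%

Oren reaches Windward along 3 paths.
Via Anchor → Greywick: 100% × 84% × 20% = 16.8%.
Via Greywick: 15% × 20% = 3%.
Via Pellion: 38% × 73% = 27.74%.
Total: 16.8% + 3% + 27.74% = 47.54%.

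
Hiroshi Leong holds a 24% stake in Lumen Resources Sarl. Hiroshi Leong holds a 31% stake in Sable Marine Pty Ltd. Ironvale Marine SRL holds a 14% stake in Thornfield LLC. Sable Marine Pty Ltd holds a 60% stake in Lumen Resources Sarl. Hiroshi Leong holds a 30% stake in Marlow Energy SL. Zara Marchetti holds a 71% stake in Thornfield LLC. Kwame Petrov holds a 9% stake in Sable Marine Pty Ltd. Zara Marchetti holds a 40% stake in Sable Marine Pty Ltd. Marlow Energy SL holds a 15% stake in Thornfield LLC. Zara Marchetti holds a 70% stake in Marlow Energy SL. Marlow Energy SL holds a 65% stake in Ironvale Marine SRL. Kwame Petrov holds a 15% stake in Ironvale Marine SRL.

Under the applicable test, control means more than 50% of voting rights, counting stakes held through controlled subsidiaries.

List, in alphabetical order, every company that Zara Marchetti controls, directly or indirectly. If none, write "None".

Zara holds 70% of Marlow, so Zara controls Marlow.
Marlow holds 65% of Ironvale, so Zara controls Ironvale.
Ironvale and Zara and Marlow together hold 14% + 71% + 15% = 100% of Thornfield, so Zara controls Thornfield.
No other company's threshold is met.

Ironvale Marine SRL, Marlow Energy SL, Thornfield LLC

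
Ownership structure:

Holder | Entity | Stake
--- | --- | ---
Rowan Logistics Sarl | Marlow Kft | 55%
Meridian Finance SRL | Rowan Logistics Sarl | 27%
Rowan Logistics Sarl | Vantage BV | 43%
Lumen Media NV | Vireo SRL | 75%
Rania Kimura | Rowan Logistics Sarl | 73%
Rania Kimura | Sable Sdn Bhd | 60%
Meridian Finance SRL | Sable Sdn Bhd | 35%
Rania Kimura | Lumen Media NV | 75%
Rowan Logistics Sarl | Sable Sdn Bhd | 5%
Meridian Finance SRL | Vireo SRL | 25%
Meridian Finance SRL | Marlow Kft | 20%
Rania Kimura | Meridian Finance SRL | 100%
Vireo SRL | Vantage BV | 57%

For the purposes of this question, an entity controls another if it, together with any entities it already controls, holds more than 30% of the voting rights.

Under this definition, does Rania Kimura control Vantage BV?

Yes

Rania holds 100% of Meridian, so Rania controls Meridian.
Rania holds 75% of Lumen, so Rania controls Lumen.
Lumen and Meridian together hold 75% + 25% = 100% of Vireo, so Rania controls Vireo.
Meridian and Rania together hold 27% + 73% = 100% of Rowan, so Rania controls Rowan.
Rowan and Vireo together hold 43% + 57% = 100% of Vantage, so Rania controls Vantage.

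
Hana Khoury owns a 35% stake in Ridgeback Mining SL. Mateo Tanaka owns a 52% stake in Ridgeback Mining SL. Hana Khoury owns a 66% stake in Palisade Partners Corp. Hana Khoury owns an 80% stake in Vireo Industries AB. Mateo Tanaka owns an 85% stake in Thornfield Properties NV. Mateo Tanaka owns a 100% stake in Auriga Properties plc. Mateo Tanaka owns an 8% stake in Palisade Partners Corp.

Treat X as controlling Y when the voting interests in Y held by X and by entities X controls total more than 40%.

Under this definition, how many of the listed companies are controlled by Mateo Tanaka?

3

Mateo holds 52% of Ridgeback, so Mateo controls Ridgeback.
Mateo holds 85% of Thornfield, so Mateo controls Thornfield.
Mateo holds 100% of Auriga, so Mateo controls Auriga.
No other company's threshold is met.
Mateo controls 3 companies.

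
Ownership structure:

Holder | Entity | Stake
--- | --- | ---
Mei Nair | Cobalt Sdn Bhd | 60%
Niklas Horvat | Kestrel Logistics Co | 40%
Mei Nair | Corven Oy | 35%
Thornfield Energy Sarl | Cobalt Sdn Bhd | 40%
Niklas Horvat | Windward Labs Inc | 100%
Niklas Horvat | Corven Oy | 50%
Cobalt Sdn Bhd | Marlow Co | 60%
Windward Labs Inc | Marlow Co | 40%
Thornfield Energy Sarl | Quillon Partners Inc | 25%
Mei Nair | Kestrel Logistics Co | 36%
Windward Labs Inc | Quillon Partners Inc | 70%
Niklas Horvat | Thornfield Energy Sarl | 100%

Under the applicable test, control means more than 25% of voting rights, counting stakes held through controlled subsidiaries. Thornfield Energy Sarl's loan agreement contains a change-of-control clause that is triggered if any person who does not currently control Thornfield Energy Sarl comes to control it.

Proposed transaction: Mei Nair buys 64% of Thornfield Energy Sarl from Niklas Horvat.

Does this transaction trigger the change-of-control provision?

Yes

The purchase adds only to Mei's holdings (Niklas's stake shrinks), so Mei is the only person who could newly come to control Thornfield.
Mei holds 36% of Kestrel, so Mei controls Kestrel.
Mei holds 60% of Cobalt, so Mei controls Cobalt.
Mei holds 35% of Corven, so Mei controls Corven.
Cobalt holds 60% of Marlow, so Mei controls Marlow.
Neither Mei nor any entity Mei controls holds any voting interest in Thornfield.
So before the transaction, Mei does not control Thornfield.
After the purchase, Mei holds 64% of Thornfield directly, and Niklas's stake falls to 36%.
Mei holds 64% of Thornfield, so Mei controls Thornfield.
Mei did not control Thornfield before and does after, so the clause is triggered.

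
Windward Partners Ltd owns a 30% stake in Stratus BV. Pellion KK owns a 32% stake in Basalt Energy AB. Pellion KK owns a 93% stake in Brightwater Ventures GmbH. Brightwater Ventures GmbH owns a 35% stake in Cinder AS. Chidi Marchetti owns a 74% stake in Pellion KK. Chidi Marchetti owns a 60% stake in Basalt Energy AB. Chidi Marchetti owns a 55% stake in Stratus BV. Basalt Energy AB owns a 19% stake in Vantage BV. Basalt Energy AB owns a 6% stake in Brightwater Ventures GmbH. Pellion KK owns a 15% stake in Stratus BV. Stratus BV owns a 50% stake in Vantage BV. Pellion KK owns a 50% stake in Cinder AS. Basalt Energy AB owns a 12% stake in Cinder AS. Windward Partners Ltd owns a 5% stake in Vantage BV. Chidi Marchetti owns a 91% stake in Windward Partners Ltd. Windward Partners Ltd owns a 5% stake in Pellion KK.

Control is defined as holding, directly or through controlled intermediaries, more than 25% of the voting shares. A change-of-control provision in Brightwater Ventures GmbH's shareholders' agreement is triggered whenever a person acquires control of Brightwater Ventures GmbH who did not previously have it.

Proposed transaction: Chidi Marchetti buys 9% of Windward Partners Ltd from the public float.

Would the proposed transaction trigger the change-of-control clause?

No

The purchase changes only Chidi's holdings, so Chidi is the only person who could newly come to control Brightwater.
Chidi holds 91% of Windward, so Chidi controls Windward.
Windward and Chidi together hold 5% + 74% = 79% of Pellion, so Chidi controls Pellion.
Chidi and Pellion together hold 60% + 32% = 92% of Basalt, so Chidi controls Basalt.
Pellion and Basalt together hold 93% + 6% = 99% of Brightwater, so Chidi controls Brightwater.
So Chidi already controls Brightwater before the transaction.
After the purchase, Chidi's direct stake in Windward rises to 91% + 9% = 100%.
Chidi controlled Brightwater already, so this is not a new person acquiring control; every other person's position is unchanged or reduced.
No new person acquires control, so the clause is not triggered.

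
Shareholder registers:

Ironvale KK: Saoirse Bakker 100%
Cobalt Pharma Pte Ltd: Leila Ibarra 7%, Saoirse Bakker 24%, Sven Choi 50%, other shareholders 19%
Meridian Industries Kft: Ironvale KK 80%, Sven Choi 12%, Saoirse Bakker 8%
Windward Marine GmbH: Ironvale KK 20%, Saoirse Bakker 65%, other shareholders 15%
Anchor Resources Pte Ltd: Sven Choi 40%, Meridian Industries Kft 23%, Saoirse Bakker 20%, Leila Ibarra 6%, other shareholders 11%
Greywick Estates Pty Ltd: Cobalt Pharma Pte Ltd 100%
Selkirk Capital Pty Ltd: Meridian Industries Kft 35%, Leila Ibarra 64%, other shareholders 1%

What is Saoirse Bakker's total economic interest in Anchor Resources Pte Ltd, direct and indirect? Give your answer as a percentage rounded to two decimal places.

40.24%

Saoirse reaches Anchor along 3 paths.
Via Ironvale → Meridian: 100% × 80% × 23% = 18.4%.
Via Meridian: 8% × 23% = 1.84%.
Direct stake: 20% = 20%.
Total: 18.4% + 1.84% + 20% = 40.24%.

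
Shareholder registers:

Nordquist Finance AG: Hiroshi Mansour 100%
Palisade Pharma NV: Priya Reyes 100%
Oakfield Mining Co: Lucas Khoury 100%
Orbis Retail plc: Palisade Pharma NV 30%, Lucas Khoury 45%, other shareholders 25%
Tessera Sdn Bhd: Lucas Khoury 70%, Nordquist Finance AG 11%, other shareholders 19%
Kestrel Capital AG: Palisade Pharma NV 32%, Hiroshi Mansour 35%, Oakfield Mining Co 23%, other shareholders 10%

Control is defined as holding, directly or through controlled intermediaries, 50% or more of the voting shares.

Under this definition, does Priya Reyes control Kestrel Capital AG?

No

Priya holds 100% of Palisade, so Priya controls Palisade.
In Kestrel, Priya's side holds only 32%, not ≥ 50%.
So Priya does not control Kestrel.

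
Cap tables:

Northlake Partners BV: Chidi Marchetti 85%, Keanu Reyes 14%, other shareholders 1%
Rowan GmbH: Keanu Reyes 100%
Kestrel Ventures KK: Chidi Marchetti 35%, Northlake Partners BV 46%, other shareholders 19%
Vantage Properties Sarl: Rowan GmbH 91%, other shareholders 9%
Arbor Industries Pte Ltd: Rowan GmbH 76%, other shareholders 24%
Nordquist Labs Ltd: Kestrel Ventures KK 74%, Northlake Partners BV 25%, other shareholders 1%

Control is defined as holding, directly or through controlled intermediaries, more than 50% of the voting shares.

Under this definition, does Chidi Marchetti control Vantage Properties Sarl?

Chidi holds 85% of Northlake, so Chidi controls Northlake.
Chidi and Northlake together hold 35% + 46% = 81% of Kestrel, so Chidi controls Kestrel.
Kestrel and Northlake together hold 74% + 25% = 99% of Nordquist, so Chidi controls Nordquist.
Neither Chidi nor any entity Chidi controls holds any voting interest in Vantage.
So Chidi does not control Vantage.

No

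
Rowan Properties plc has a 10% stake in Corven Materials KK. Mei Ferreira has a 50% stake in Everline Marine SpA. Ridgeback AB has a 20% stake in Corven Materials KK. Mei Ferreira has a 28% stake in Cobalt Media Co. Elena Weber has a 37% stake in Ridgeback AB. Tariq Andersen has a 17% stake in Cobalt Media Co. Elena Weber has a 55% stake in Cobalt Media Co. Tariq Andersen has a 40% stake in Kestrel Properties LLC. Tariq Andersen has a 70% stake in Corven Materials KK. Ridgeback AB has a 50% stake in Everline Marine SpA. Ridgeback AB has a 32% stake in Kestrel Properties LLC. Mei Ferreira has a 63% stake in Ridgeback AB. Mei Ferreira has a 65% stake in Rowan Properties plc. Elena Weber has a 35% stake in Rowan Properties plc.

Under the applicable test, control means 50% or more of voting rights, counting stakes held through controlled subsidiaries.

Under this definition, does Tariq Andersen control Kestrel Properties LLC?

Tariq holds 70% of Corven, so Tariq controls Corven.
In Kestrel, Tariq's side holds only 40%, not ≥ 50%.
So Tariq does not control Kestrel.

No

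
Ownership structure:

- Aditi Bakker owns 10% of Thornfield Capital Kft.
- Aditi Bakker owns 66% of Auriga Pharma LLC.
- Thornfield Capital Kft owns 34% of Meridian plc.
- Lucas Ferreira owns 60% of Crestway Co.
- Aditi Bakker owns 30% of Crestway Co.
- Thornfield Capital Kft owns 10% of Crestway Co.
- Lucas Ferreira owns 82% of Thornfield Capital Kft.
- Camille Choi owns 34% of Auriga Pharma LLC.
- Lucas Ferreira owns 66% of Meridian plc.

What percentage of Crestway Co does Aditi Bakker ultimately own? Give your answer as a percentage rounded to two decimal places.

31.00%

Aditi reaches Crestway along 2 paths.
Direct stake: 30% = 30%.
Via Thornfield: 10% × 10% = 1%.
Total: 30% + 1% = 31%.
Rounded: 31.00%.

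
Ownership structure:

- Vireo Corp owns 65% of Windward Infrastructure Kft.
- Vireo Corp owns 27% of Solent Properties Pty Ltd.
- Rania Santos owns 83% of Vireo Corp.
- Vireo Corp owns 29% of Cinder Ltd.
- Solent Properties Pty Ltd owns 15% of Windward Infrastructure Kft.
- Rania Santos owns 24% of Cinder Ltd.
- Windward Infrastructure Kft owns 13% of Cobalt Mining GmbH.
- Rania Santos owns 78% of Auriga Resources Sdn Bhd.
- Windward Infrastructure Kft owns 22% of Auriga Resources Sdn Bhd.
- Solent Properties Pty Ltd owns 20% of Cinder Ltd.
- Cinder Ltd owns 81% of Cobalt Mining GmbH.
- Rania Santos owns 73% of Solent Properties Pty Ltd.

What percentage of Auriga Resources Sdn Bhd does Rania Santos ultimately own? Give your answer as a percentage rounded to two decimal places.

Rania reaches Auriga along 4 paths.
Via Vireo → Windward: 83% × 65% × 22% = 11.869%.
Via Solent → Windward: 73% × 15% × 22% = 2.409%.
Via Vireo → Solent → Windward: 83% × 27% × 15% × 22% = 0.73953%.
Direct stake: 78% = 78%.
Total: 11.869% + 2.409% + 0.73953% + 78% = 93.01753%.
Rounded: 93.02%.

93.02%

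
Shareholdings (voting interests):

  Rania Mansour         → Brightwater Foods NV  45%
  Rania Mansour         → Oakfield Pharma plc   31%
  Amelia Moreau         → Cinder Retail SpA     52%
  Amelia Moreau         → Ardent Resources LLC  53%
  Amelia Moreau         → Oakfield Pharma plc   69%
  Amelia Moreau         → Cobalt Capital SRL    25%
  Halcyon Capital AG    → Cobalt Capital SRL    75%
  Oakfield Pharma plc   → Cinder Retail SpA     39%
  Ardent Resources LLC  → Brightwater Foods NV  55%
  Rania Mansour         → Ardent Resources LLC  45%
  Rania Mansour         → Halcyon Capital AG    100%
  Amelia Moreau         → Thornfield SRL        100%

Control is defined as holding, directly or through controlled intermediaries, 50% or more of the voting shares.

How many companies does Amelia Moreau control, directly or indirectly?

Amelia holds 69% of Oakfield, so Amelia controls Oakfield.
Amelia holds 53% of Ardent, so Amelia controls Ardent.
Amelia and Oakfield together hold 52% + 39% = 91% of Cinder, so Amelia controls Cinder.
Ardent holds 55% of Brightwater, so Amelia controls Brightwater.
Amelia holds 100% of Thornfield, so Amelia controls Thornfield.
No other company's threshold is met.
Amelia controls 5 companies.

5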